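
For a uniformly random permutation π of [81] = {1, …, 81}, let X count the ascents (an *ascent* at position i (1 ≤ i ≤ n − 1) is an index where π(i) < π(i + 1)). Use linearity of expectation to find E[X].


Write X = Σ X_I over i = 1, …, 80, with X_I the indicator of one ascent.
There are 80 indicators.
For each fixed i, the pair (π(i), π(i+1)) is a uniformly random ordered pair of distinct values from {1, …, 81}; by symmetry P[π(i) < π(i+1)] = 1/2.
By linearity: E[X] = 80 · (1/2) = (81 − 1) · (1/2) = 40 ≈ 40.00000.

E[X] = 40 = 40.00000.


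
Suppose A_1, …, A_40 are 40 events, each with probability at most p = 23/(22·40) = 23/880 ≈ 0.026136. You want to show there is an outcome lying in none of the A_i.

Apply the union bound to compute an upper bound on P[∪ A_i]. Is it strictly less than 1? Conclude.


Union bound: P[∪_{i=1}^{40} A_i] ≤ Σ_i P[A_i] ≤ 40·p = 40·(23/880) = 23/22.
Numerically: 23/22 ≈ 1.045455.
Is 23/22 < 1? NO.
Since the bound 23/22 is ≥ 1, the union bound is uninformative here; it does NOT by itself certify existence.

40·p = 23/22 ≈ 1.045455; existence NOT certified by the union bound.


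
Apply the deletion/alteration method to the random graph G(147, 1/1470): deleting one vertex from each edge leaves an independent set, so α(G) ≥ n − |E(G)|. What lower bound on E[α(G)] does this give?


E[|E(G)|] = C(147, 2)·p = 10731 · (1/1470) = 73/10.
E[α(G)] ≥ n − E[|E(G)|] = 147 − 73/10 = 1397/10.
Numerically: ≈ 139.7000.
(This is only a lower bound; the true E[α(G)] may be larger.)

E[α(G)] ≥ 1397/10 ≈ 139.7000.


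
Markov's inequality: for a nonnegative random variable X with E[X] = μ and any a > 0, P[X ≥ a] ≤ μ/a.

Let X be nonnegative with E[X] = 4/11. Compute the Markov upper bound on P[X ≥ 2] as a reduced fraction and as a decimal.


μ = E[X] = 4/11, a = 2.
Markov: P[X ≥ 2] ≤ μ/a = (4/11)/2 = 2/11.
Numerically: ≈ 0.18182.
(Since a = 2 > μ = 0.36364, the bound 2/11 is < 1 and informative.)

P[X ≥ 2] ≤ 2/11 ≈ 0.18182.


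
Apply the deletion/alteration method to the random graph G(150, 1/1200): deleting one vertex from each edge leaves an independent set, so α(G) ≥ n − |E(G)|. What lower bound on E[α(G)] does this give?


E[|E(G)|] = C(150, 2)·p = 11175 · (1/1200) = 149/16.
E[α(G)] ≥ n − E[|E(G)|] = 150 − 149/16 = 2251/16.
Numerically: ≈ 140.68750.
(This is only a lower bound; the true E[α(G)] may be larger.)

E[α(G)] ≥ 2251/16 ≈ 140.68750.


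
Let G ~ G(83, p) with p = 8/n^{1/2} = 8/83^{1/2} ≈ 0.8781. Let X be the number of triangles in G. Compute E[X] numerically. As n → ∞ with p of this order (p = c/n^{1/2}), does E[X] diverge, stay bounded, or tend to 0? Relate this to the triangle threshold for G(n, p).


Number of potential triangles: C(83, 3) = 91881.
Each occurs with probability p³ ≈ (0.8781)³ ≈ 6.771000e-01.
By linearity: E[X] = C(83, 3)·p³ ≈ 91881 · 6.771000e-01 ≈ 62212.6263.
Since α = 1/2 < 1, p = c/n^{1/2} ≫ 1/n is above the triangle threshold p ~ 1/n. Asymptotically E[X] ~ (c³/6)·n^{3(1−α)} = (8³/6)·n^{1.5} → ∞; triangles are abundant w.h.p.

E[X] ≈ 62212.6263; in regime p = Θ(1/n^{1/2}) E[X] diverges (above the triangle threshold p ~ 1/n).


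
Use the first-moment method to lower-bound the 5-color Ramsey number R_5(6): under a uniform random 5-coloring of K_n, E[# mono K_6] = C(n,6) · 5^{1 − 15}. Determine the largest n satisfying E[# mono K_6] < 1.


We need C(n, 6) · 5^{1 − 15} < 1, i.e. C(n, 6) < 5^{15 − 1} = 6103515625.
Check values of n near the boundary:
  n = 127: C(127, 6) = 5169379425; 5169379425 < 6103515625? YES
  n = 128: C(128, 6) = 5423611200; 5423611200 < 6103515625? YES
  n = 129: C(129, 6) = 5688177600; 5688177600 < 6103515625? YES
  n = 130: C(130, 6) = 5963412000; 5963412000 < 6103515625? YES
  n = 131: C(131, 6) = 6249655776; 6249655776 < 6103515625? NO
The largest n with C(n, 6) < 6103515625 is n = 130 (where E[X] = 47707296/48828125 ≈ 0.9770). Hence R_5(6) > 130, i.e. R_5(6) ≥ 131.

Largest n = 130; hence R_5(6) > 130.


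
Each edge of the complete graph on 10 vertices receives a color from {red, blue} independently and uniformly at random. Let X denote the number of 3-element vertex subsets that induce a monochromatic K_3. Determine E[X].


Let X = Σ_S X_S over the C(10, 3) = 120 subsets S of size 3, where X_S = 1 if the K_3 on S is monochromatic.
For a fixed S, the K_3 on S has C(3, 2) = 3 edges. P[all 3 edges red] = (1/2)^3, and likewise for blue, so P[monochromatic] = 2·(1/2)^3 = 2^{1 − 3} = 1/4.
Summing: E[X] = C(10, 3) · 2^{1 − 3} = 120 · 1/4 = 30.
Numerically: E[X] ≈ 30.00000.

E[X] = C(10,3)·2^(1−C(3,2)) = 30 ≈ 30.00000.


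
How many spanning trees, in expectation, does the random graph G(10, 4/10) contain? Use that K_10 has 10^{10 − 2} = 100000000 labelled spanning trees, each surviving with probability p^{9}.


K_10 has 10^{10 − 2} = 100000000 labelled spanning trees.
For each such spanning tree H, let X_H = 1 if all 9 edges of H are present in G. Then P[X_H = 1] = p^{9} = (2/5)^{9} = 512/1953125.
By linearity of expectation: E[X] = Σ_H E[X_H] = 100000000 · p^{9} = 100000000 · 512/1953125 = 131072/5.
Numerically: E[X] ≈ 26214.

E[X] = 100000000 · (2/5)^{9} = 131072/5 ≈ 26214.


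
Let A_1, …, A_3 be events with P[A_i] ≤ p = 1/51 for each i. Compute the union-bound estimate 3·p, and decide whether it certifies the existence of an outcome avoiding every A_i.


Union bound: P[∪_{i=1}^{3} A_i] ≤ Σ_i P[A_i] ≤ 3·p = 3·(1/51) = 1/17.
Numerically: 1/17 ≈ 0.05882.
Is 1/17 < 1? YES.
Since P[∪ A_i] ≤ 1/17 < 1, the complement has P[∩ A_i^c] ≥ 1 − 1/17 = 16/17 > 0, so some outcome avoids every A_i.

3·p = 1/17 ≈ 0.05882; existence CERTIFIED by the union bound.


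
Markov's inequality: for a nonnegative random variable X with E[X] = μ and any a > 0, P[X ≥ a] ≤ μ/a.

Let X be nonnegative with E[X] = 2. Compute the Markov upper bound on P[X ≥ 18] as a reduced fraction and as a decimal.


μ = E[X] = 2, a = 18.
Markov: P[X ≥ 18] ≤ μ/a = (2)/18 = 1/9.
Numerically: ≈ 0.111.
(Since a = 18 > μ = 2.000, the bound 1/9 is < 1 and informative.)

P[X ≥ 18] ≤ 1/9 ≈ 0.111.


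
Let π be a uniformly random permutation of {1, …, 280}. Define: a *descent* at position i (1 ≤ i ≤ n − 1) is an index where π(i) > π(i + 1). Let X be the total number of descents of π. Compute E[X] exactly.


Write X = Σ X_I over i = 1, …, 279, with X_I the indicator of one descent.
There are 279 indicators.
For each fixed i, the pair (π(i), π(i+1)) is a uniformly random ordered pair of distinct values from {1, …, 280}; by symmetry P[π(i) > π(i+1)] = 1/2.
By linearity: E[X] = 279 · (1/2) = (280 − 1) · (1/2) = 279/2 ≈ 139.500.

E[X] = 279/2 = 139.500.


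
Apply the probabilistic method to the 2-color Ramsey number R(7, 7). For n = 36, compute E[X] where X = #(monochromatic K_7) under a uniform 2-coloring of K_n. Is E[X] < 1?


E[X] = C(36, 7) · 2^{1 − 21} = 8347680 · 2^{−20} = 8347680/1048576.
As a reduced fraction: E[X] = 260865/32768 ≈ 7.9609680.
Is E[X] < 1? NO.
Since E[X] ≥ 1, the first-moment bound is inconclusive at n = 36; it does NOT by itself certify R(7, 7) > 36.

E[X] = 260865/32768 ≈ 7.9609680; E[X] ≥ 1; first-moment method inconclusive here.


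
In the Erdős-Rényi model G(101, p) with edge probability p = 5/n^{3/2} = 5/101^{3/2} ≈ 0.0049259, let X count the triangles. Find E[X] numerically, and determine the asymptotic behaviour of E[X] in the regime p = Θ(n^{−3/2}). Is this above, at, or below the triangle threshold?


Number of potential triangles: C(101, 3) = 166650.
Each occurs with probability p³ ≈ (0.0049259)³ ≈ 1.1952640e-07.
By linearity: E[X] = C(101, 3)·p³ ≈ 166650 · 1.1952640e-07 ≈ 0.01992.
Since α = 3/2 > 1, p = c/n^{3/2} = o(1/n) is below the triangle threshold p ~ 1/n. Asymptotically E[X] ~ (c³/6)·n^{3(1−α)} = (5³/6)·n^{-1.5} → 0, so by Markov's inequality G has no triangles w.h.p.

E[X] ≈ 0.01992; in regime p = Θ(1/n^{3/2}) E[X] tends to 0 (below the triangle threshold p ~ 1/n).


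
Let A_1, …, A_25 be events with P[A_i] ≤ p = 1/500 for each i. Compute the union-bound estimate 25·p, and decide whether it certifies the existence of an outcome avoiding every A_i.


Union bound: P[∪_{i=1}^{25} A_i] ≤ Σ_i P[A_i] ≤ 25·p = 25·(1/500) = 1/20.
Numerically: 1/20 ≈ 0.0500.
Is 1/20 < 1? YES.
Since P[∪ A_i] ≤ 1/20 < 1, the complement has P[∩ A_i^c] ≥ 1 − 1/20 = 19/20 > 0, so some outcome avoids every A_i.

25·p = 1/20 ≈ 0.0500; existence CERTIFIED by the union bound.


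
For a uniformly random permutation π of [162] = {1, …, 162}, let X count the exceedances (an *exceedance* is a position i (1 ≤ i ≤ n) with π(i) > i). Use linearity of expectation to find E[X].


Write X = Σ_{i=1}^{162} X_i, where X_i = 1_{π(i) > i}.
For each fixed i, π(i) is uniform over {1, …, 162} (marginal of a uniform permutation), so P[π(i) > i] = (n − i)/n. Summing: Σ_{i=1}^{162} (n − i)/n = (0 + 1 + … + 161)/162 = 162(162 − 1)/(2·162) = (162 − 1)/2.
Hence E[X] = Σ_{i=1}^{162} (162 − i)/162 = 161/2 ≈ 80.500000.

E[X] = 161/2 = 80.500000.


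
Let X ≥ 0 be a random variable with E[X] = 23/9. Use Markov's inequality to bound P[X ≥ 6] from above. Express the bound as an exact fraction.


μ = E[X] = 23/9, a = 6.
Markov: P[X ≥ 6] ≤ μ/a = (23/9)/6 = 23/54.
Numerically: ≈ 0.42593.
(Since a = 6 > μ = 2.55556, the bound 23/54 is < 1 and informative.)

P[X ≥ 6] ≤ 23/54 ≈ 0.42593.


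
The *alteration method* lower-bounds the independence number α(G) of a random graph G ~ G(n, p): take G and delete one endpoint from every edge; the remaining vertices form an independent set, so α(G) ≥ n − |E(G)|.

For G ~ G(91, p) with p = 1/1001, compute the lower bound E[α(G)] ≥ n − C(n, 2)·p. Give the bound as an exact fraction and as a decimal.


E[|E(G)|] = C(91, 2)·p = 4095 · (1/1001) = 45/11.
E[α(G)] ≥ n − E[|E(G)|] = 91 − 45/11 = 956/11.
Numerically: ≈ 86.909.
(This is only a lower bound; the true E[α(G)] may be larger.)

E[α(G)] ≥ 956/11 ≈ 86.909.


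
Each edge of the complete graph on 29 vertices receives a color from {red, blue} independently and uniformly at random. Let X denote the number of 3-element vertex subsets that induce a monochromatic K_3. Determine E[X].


Let X = Σ_S X_S over the C(29, 3) = 3654 subsets S of size 3, where X_S = 1 if the K_3 on S is monochromatic.
For a fixed S, the K_3 on S has C(3, 2) = 3 edges. P[all 3 edges red] = (1/2)^3, and likewise for blue, so P[monochromatic] = 2·(1/2)^3 = 2^{1 − 3} = 1/4.
By linearity: E[X] = C(29, 3) · 2^{1 − 3} = 3654 · 1/4 = 1827/2.
Numerically: E[X] ≈ 913.500.

E[X] = C(29,3)·2^(1−C(3,2)) = 1827/2 ≈ 913.500.


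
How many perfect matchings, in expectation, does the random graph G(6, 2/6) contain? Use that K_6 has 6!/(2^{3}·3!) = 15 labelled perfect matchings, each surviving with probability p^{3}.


K_6 has 6!/(2^{3}·3!) = 15 labelled perfect matchings.
For each such perfect matching H, let X_H = 1 if all 3 edges of H are present in G. Then P[X_H = 1] = p^{3} = (1/3)^{3} = 1/27.
Summing the indicators: E[X] = Σ_H E[X_H] = 15 · p^{3} = 15 · 1/27 = 5/9.
Numerically: E[X] ≈ 0.556.

E[X] = 15 · (1/3)^{3} = 5/9 ≈ 0.556.


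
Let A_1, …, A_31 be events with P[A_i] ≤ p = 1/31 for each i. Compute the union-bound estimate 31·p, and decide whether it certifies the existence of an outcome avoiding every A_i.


Union bound: P[∪_{i=1}^{31} A_i] ≤ Σ_i P[A_i] ≤ 31·p = 31·(1/31) = 1.
Numerically: 1 ≈ 1.000000.
Is 1 < 1? NO.
Since the bound 1 is ≥ 1, the union bound is uninformative here; it does NOT by itself certify existence.

31·p = 1 ≈ 1.000000; existence NOT certified by the union bound.


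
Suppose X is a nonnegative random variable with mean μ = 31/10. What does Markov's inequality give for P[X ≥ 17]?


μ = E[X] = 31/10, a = 17.
Markov: P[X ≥ 17] ≤ μ/a = (31/10)/17 = 31/170.
Numerically: ≈ 0.182353.
(Since a = 17 > μ = 3.100000, the bound 31/170 is < 1 and informative.)

P[X ≥ 17] ≤ 31/170 ≈ 0.182353.


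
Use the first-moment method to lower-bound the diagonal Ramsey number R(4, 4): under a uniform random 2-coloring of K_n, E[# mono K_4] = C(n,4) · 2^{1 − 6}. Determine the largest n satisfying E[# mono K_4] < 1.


We need C(n, 4) · 2^{1 − 6} < 1, i.e. C(n, 4) < 2^{6 − 1} = 32.
Check values of n near the boundary:
  n = 4: C(4, 4) = 1; 1 < 32? YES
  n = 5: C(5, 4) = 5; 5 < 32? YES
  n = 6: C(6, 4) = 15; 15 < 32? YES
  n = 7: C(7, 4) = 35; 35 < 32? NO
  n = 8: C(8, 4) = 70; 70 < 32? NO
The largest n with C(n, 4) < 32 is n = 6 (where E[X] = 15/32 ≈ 0.469). Hence R(4, 4) > 6, i.e. R(4, 4) ≥ 7.

Largest n = 6; hence R(4, 4) > 6.


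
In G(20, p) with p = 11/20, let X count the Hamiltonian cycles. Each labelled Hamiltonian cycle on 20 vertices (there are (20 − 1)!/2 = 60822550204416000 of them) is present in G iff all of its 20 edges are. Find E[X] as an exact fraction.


K_20 has (20 − 1)!/2 = 60822550204416000 labelled Hamiltonian cycles.
For each such Hamiltonian cycle H, let X_H = 1 if all 20 edges of H are present in G. Then P[X_H = 1] = p^{20} = (11/20)^{20} = 672749994932560009201/104857600000000000000000000.
By linearity: E[X] = Σ_H E[X_H] = 60822550204416000 · p^{20} = 60822550204416000 · 672749994932560009201/104857600000000000000000000 = 9989836509230039246035759128621/25600000000000000000.
Numerically: E[X] ≈ 3.90228e+11.

E[X] = 60822550204416000 · (11/20)^{20} = 9989836509230039246035759128621/25600000000000000000 ≈ 3.90228e+11.


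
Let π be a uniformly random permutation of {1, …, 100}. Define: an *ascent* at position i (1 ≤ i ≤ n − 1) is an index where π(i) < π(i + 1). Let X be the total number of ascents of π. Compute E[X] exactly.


Write X = Σ X_I over i = 1, …, 99, with X_I the indicator of one ascent.
There are 99 indicators.
For each fixed i, the pair (π(i), π(i+1)) is a uniformly random ordered pair of distinct values from {1, …, 100}; by symmetry P[π(i) < π(i+1)] = 1/2.
By linearity: E[X] = 99 · (1/2) = (100 − 1) · (1/2) = 99/2 ≈ 49.50000.

E[X] = 99/2 = 49.50000.


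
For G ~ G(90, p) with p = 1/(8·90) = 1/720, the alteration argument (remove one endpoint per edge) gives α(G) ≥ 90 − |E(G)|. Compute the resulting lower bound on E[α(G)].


E[|E(G)|] = C(90, 2)·p = 4005 · (1/720) = 89/16.
E[α(G)] ≥ n − E[|E(G)|] = 90 − 89/16 = 1351/16.
Numerically: ≈ 84.4375.
(This is only a lower bound; the true E[α(G)] may be larger.)

E[α(G)] ≥ 1351/16 ≈ 84.4375.


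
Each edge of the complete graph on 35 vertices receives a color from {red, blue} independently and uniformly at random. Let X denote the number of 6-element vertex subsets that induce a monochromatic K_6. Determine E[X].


Let X = Σ_S X_S over the C(35, 6) = 1623160 subsets S of size 6, where X_S = 1 if the K_6 on S is monochromatic.
For a fixed S, the K_6 on S has C(6, 2) = 15 edges. P[all 15 edges red] = (1/2)^15, and likewise for blue, so P[monochromatic] = 2·(1/2)^15 = 2^{1 − 15} = 1/16384.
By linearity of expectation: E[X] = C(35, 6) · 2^{1 − 15} = 1623160 · 1/16384 = 202895/2048.
Numerically: E[X] ≈ 99.0698.

E[X] = C(35,6)·2^(1−C(6,2)) = 202895/2048 ≈ 99.0698.


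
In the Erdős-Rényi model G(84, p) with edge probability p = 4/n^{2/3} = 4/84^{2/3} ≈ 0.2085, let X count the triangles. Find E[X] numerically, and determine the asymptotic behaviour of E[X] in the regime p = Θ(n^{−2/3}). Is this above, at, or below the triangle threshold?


Number of potential triangles: C(84, 3) = 95284.
Each occurs with probability p³ ≈ (0.2085)³ ≈ 9.070295e-03.
By linearity: E[X] = C(84, 3)·p³ ≈ 95284 · 9.070295e-03 ≈ 864.2540.
Since α = 2/3 < 1, p = c/n^{2/3} ≫ 1/n is above the triangle threshold p ~ 1/n. Asymptotically E[X] ~ (c³/6)·n^{3(1−α)} = (4³/6)·n^{1} → ∞; triangles are abundant w.h.p.

E[X] ≈ 864.2540; in regime p = Θ(1/n^{2/3}) E[X] diverges (above the triangle threshold p ~ 1/n).


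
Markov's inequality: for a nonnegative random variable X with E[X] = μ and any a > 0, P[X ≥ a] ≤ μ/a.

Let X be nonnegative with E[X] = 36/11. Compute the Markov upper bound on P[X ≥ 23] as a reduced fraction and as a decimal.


μ = E[X] = 36/11, a = 23.
Markov: P[X ≥ 23] ≤ μ/a = (36/11)/23 = 36/253.
Numerically: ≈ 0.1423.
(Since a = 23 > μ = 3.2727, the bound 36/253 is < 1 and informative.)

P[X ≥ 23] ≤ 36/253 ≈ 0.1423.


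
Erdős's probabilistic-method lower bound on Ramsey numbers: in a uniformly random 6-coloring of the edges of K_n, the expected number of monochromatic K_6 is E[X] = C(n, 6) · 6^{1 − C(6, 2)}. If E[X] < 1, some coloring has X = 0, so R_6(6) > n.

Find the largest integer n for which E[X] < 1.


We need C(n, 6) · 6^{1 − 15} < 1, i.e. C(n, 6) < 6^{15 − 1} = 78364164096.
Check values of n near the boundary:
  n = 197: C(197, 6) = 75176946208; 75176946208 < 78364164096? YES
  n = 198: C(198, 6) = 77526225777; 77526225777 < 78364164096? YES
  n = 199: C(199, 6) = 79936367511; 79936367511 < 78364164096? NO
The largest n with C(n, 6) < 78364164096 is n = 198 (where E[X] = 25842075259/26121388032 ≈ 0.989). Hence R_6(6) > 198, i.e. R_6(6) ≥ 199.

Largest n = 198; hence R_6(6) > 198.


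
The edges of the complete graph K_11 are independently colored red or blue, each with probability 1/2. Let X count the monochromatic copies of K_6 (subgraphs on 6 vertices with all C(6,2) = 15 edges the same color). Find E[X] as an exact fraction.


Let X = Σ_S X_S over the C(11, 6) = 462 subsets S of size 6, where X_S = 1 if the K_6 on S is monochromatic.
For a fixed S, the K_6 on S has C(6, 2) = 15 edges. P[all 15 edges red] = (1/2)^15, and likewise for blue, so P[monochromatic] = 2·(1/2)^15 = 2^{1 − 15} = 1/16384.
Summing: E[X] = C(11, 6) · 2^{1 − 15} = 462 · 1/16384 = 231/8192.
Numerically: E[X] ≈ 0.0282.

E[X] = C(11,6)·2^(1−C(6,2)) = 231/8192 ≈ 0.0282.


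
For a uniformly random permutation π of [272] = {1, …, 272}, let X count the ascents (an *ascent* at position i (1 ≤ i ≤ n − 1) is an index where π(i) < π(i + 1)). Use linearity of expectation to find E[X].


Write X = Σ X_I over i = 1, …, 271, with X_I the indicator of one ascent.
There are 271 indicators.
For each fixed i, the pair (π(i), π(i+1)) is a uniformly random ordered pair of distinct values from {1, …, 272}; by symmetry P[π(i) < π(i+1)] = 1/2.
By linearity: E[X] = 271 · (1/2) = (272 − 1) · (1/2) = 271/2 ≈ 135.5000.

E[X] = 271/2 = 135.5000.


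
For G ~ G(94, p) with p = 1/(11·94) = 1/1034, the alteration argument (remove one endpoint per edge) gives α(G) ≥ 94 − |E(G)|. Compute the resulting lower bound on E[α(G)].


E[|E(G)|] = C(94, 2)·p = 4371 · (1/1034) = 93/22.
E[α(G)] ≥ n − E[|E(G)|] = 94 − 93/22 = 1975/22.
Numerically: ≈ 89.7727.
(This is only a lower bound; the true E[α(G)] may be larger.)

E[α(G)] ≥ 1975/22 ≈ 89.7727.


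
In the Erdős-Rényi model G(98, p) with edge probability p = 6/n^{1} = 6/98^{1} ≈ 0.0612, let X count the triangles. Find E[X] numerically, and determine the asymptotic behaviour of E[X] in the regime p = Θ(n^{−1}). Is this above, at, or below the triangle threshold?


Number of potential triangles: C(98, 3) = 152096.
Each occurs with probability p³ ≈ (0.0612)³ ≈ 2.29496e-04.
By linearity: E[X] = C(98, 3)·p³ ≈ 152096 · 2.29496e-04 ≈ 34.905.
Here α = 1, so p = 6/n is exactly at the triangle threshold p ~ 1/n. Asymptotically E[X] → c³/6 = 6³/6 = 36 ≈ 36.000, a bounded constant. In this regime the triangle count is asymptotically Poisson(c³/6).

E[X] ≈ 34.905; in regime p = Θ(1/n^{1}) E[X] stays bounded (at the triangle threshold p ~ 1/n).


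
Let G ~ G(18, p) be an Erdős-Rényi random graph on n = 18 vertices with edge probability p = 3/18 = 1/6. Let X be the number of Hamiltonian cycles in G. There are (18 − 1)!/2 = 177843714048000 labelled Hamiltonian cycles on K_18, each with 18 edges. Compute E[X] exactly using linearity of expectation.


K_18 has (18 − 1)!/2 = 177843714048000 labelled Hamiltonian cycles.
For each such Hamiltonian cycle H, let X_H = 1 if all 18 edges of H are present in G. Then P[X_H = 1] = p^{18} = (1/6)^{18} = 1/101559956668416.
By linearity: E[X] = Σ_H E[X_H] = 177843714048000 · p^{18} = 177843714048000 · 1/101559956668416 = 14889875/8503056.
Numerically: E[X] ≈ 1.751.

E[X] = 177843714048000 · (1/6)^{18} = 14889875/8503056 ≈ 1.751.


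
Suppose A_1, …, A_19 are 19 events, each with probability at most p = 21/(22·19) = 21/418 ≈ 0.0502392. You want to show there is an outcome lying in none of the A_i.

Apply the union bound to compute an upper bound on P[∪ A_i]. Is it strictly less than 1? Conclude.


Union bound: P[∪_{i=1}^{19} A_i] ≤ Σ_i P[A_i] ≤ 19·p = 19·(21/418) = 21/22.
Numerically: 21/22 ≈ 0.9545455.
Is 21/22 < 1? YES.
Since P[∪ A_i] ≤ 21/22 < 1, the complement has P[∩ A_i^c] ≥ 1 − 21/22 = 1/22 > 0, so some outcome avoids every A_i.

19·p = 21/22 ≈ 0.9545455; existence CERTIFIED by the union bound.


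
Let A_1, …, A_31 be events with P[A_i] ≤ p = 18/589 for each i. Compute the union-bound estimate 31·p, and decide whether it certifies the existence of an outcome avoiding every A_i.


Union bound: P[∪_{i=1}^{31} A_i] ≤ Σ_i P[A_i] ≤ 31·p = 31·(18/589) = 18/19.
Numerically: 18/19 ≈ 0.9474.
Is 18/19 < 1? YES.
Since P[∪ A_i] ≤ 18/19 < 1, the complement has P[∩ A_i^c] ≥ 1 − 18/19 = 1/19 > 0, so some outcome avoids every A_i.

31·p = 18/19 ≈ 0.9474; existence CERTIFIED by the union bound.


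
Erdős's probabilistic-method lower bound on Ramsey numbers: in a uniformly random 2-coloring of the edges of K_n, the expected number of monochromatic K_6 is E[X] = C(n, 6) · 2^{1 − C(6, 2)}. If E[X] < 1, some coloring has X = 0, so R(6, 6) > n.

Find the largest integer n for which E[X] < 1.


We need C(n, 6) · 2^{1 − 15} < 1, i.e. C(n, 6) < 2^{15 − 1} = 16384.
Check values of n near the boundary:
  n = 15: C(15, 6) = 5005; 5005 < 16384? YES
  n = 16: C(16, 6) = 8008; 8008 < 16384? YES
  n = 17: C(17, 6) = 12376; 12376 < 16384? YES
  n = 18: C(18, 6) = 18564; 18564 < 16384? NO
  n = 19: C(19, 6) = 27132; 27132 < 16384? NO
The largest n with C(n, 6) < 16384 is n = 17 (where E[X] = 1547/2048 ≈ 0.755371). Hence R(6, 6) > 17, i.e. R(6, 6) ≥ 18.

Largest n = 17; hence R(6, 6) > 17.


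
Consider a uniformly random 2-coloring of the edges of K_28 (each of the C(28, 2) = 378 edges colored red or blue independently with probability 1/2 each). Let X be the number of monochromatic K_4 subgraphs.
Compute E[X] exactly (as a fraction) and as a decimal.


Let X = Σ_S X_S over the C(28, 4) = 20475 subsets S of size 4, where X_S = 1 if the K_4 on S is monochromatic.
For a fixed S, the K_4 on S has C(4, 2) = 6 edges. P[all 6 edges red] = (1/2)^6, and likewise for blue, so P[monochromatic] = 2·(1/2)^6 = 2^{1 − 6} = 1/32.
Summing: E[X] = C(28, 4) · 2^{1 − 6} = 20475 · 1/32 = 20475/32.
Numerically: E[X] ≈ 639.8438.

E[X] = C(28,4)·2^(1−C(4,2)) = 20475/32 ≈ 639.8438.


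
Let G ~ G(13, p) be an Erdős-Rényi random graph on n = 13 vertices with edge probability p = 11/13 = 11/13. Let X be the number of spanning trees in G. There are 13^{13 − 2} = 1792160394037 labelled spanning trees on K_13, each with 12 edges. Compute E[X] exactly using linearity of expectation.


K_13 has 13^{13 − 2} = 1792160394037 labelled spanning trees.
For each such spanning tree H, let X_H = 1 if all 12 edges of H are present in G. Then P[X_H = 1] = p^{12} = (11/13)^{12} = 3138428376721/23298085122481.
By linearity of expectation: E[X] = Σ_H E[X_H] = 1792160394037 · p^{12} = 1792160394037 · 3138428376721/23298085122481 = 3138428376721/13.
Numerically: E[X] ≈ 2.41418e+11.

E[X] = 1792160394037 · (11/13)^{12} = 3138428376721/13 ≈ 2.41418e+11.


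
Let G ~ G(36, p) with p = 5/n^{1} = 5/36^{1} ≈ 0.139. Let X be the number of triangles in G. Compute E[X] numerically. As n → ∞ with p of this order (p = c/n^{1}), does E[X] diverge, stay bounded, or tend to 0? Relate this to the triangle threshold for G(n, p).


Number of potential triangles: C(36, 3) = 7140.
Each occurs with probability p³ ≈ (0.139)³ ≈ 2.67918e-03.
By linearity: E[X] = C(36, 3)·p³ ≈ 7140 · 2.67918e-03 ≈ 19.129.
Here α = 1, so p = 5/n is exactly at the triangle threshold p ~ 1/n. Asymptotically E[X] → c³/6 = 5³/6 = 125/6 ≈ 20.833, a bounded constant. In this regime the triangle count is asymptotically Poisson(c³/6).

E[X] ≈ 19.129; in regime p = Θ(1/n^{1}) E[X] stays bounded (at the triangle threshold p ~ 1/n).


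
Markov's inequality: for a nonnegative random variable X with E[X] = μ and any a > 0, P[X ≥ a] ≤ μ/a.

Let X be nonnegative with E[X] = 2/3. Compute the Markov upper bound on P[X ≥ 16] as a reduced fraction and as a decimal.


μ = E[X] = 2/3, a = 16.
Markov: P[X ≥ 16] ≤ μ/a = (2/3)/16 = 1/24.
Numerically: ≈ 0.0417.
(Since a = 16 > μ = 0.6667, the bound 1/24 is < 1 and informative.)

P[X ≥ 16] ≤ 1/24 ≈ 0.0417.


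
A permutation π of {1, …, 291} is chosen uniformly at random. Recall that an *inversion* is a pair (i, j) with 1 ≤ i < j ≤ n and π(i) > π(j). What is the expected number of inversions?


Write X = Σ X_I over the C(291, 2) = 42195 pairs i < j, with X_I the indicator of one inversion.
There are 42195 indicators.
For each fixed pair i < j, the values π(i) and π(j) are two distinct elements of {1, …, 291} in uniformly random order; by symmetry P[π(i) > π(j)] = 1/2.
By linearity: E[X] = 42195 · (1/2) = C(291, 2) · (1/2) = 42195/2 = 42195/2 ≈ 21097.50000.

E[X] = 42195/2 = 21097.50000.


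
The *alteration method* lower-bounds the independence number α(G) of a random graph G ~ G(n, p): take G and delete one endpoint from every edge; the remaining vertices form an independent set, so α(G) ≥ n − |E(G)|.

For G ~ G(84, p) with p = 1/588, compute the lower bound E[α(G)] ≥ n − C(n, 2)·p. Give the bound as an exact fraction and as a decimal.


E[|E(G)|] = C(84, 2)·p = 3486 · (1/588) = 83/14.
E[α(G)] ≥ n − E[|E(G)|] = 84 − 83/14 = 1093/14.
Numerically: ≈ 78.071429.
(This is only a lower bound; the true E[α(G)] may be larger.)

E[α(G)] ≥ 1093/14 ≈ 78.071429.


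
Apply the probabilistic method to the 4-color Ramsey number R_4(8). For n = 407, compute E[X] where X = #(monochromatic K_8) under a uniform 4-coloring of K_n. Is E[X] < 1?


E[X] = C(407, 8) · 4^{1 − 28} = 17424959239309050 · 4^{−27} = 17424959239309050/18014398509481984.
As a reduced fraction: E[X] = 8712479619654525/9007199254740992 ≈ 0.9673.
Is E[X] < 1? YES.
Since E[X] < 1, there exists a 4-coloring of K_{407} with no monochromatic K_8; hence R_4(8) > 407.

E[X] = 8712479619654525/9007199254740992 ≈ 0.9673; E[X] < 1, so R_4(8) > 407.


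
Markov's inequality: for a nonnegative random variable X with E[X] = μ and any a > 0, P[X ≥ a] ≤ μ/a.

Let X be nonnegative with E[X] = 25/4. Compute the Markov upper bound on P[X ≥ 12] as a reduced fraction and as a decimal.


μ = E[X] = 25/4, a = 12.
Markov: P[X ≥ 12] ≤ μ/a = (25/4)/12 = 25/48.
Numerically: ≈ 0.52083.
(Since a = 12 > μ = 6.25000, the bound 25/48 is < 1 and informative.)

P[X ≥ 12] ≤ 25/48 ≈ 0.52083.


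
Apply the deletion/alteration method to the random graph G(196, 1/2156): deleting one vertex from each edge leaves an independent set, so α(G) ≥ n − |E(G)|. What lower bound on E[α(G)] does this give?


E[|E(G)|] = C(196, 2)·p = 19110 · (1/2156) = 195/22.
E[α(G)] ≥ n − E[|E(G)|] = 196 − 195/22 = 4117/22.
Numerically: ≈ 187.136364.
(This is only a lower bound; the true E[α(G)] may be larger.)

E[α(G)] ≥ 4117/22 ≈ 187.136364.


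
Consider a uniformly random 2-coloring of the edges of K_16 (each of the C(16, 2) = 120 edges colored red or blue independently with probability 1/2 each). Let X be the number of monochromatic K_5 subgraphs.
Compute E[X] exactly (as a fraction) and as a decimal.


Let X = Σ_S X_S over the C(16, 5) = 4368 subsets S of size 5, where X_S = 1 if the K_5 on S is monochromatic.
For a fixed S, the K_5 on S has C(5, 2) = 10 edges. P[all 10 edges red] = (1/2)^10, and likewise for blue, so P[monochromatic] = 2·(1/2)^10 = 2^{1 − 10} = 1/512.
Summing: E[X] = C(16, 5) · 2^{1 − 10} = 4368 · 1/512 = 273/32.
Numerically: E[X] ≈ 8.531.

E[X] = C(16,5)·2^(1−C(5,2)) = 273/32 ≈ 8.531.


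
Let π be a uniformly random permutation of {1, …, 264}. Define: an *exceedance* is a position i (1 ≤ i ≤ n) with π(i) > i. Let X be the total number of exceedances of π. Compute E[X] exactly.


Write X = Σ_{i=1}^{264} X_i, where X_i = 1_{π(i) > i}.
For each fixed i, π(i) is uniform over {1, …, 264} (marginal of a uniform permutation), so P[π(i) > i] = (n − i)/n. Summing: Σ_{i=1}^{264} (n − i)/n = (0 + 1 + … + 263)/264 = 264(264 − 1)/(2·264) = (264 − 1)/2.
Hence E[X] = Σ_{i=1}^{264} (264 − i)/264 = 263/2 ≈ 131.500.

E[X] = 263/2 = 131.500.


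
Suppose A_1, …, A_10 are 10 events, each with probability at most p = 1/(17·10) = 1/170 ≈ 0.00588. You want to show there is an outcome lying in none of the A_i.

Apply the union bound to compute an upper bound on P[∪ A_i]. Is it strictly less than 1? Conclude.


Union bound: P[∪_{i=1}^{10} A_i] ≤ Σ_i P[A_i] ≤ 10·p = 10·(1/170) = 1/17.
Numerically: 1/17 ≈ 0.05882.
Is 1/17 < 1? YES.
Since P[∪ A_i] ≤ 1/17 < 1, the complement has P[∩ A_i^c] ≥ 1 − 1/17 = 16/17 > 0, so some outcome avoids every A_i.

10·p = 1/17 ≈ 0.05882; existence CERTIFIED by the union bound.


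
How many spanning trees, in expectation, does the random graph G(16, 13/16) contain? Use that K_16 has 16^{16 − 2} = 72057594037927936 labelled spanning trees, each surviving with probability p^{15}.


K_16 has 16^{16 − 2} = 72057594037927936 labelled spanning trees.
For each such spanning tree H, let X_H = 1 if all 15 edges of H are present in G. Then P[X_H = 1] = p^{15} = (13/16)^{15} = 51185893014090757/1152921504606846976.
By linearity: E[X] = Σ_H E[X_H] = 72057594037927936 · p^{15} = 72057594037927936 · 51185893014090757/1152921504606846976 = 51185893014090757/16.
Numerically: E[X] ≈ 3.199e+15.

E[X] = 72057594037927936 · (13/16)^{15} = 51185893014090757/16 ≈ 3.199e+15.


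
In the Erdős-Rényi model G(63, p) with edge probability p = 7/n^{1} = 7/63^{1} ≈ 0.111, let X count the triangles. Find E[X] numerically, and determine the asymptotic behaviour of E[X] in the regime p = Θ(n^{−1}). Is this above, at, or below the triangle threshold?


Number of potential triangles: C(63, 3) = 39711.
Each occurs with probability p³ ≈ (0.111)³ ≈ 1.37174e-03.
By linearity: E[X] = C(63, 3)·p³ ≈ 39711 · 1.37174e-03 ≈ 54.473.
Here α = 1, so p = 7/n is exactly at the triangle threshold p ~ 1/n. Asymptotically E[X] → c³/6 = 7³/6 = 343/6 ≈ 57.167, a bounded constant. In this regime the triangle count is asymptotically Poisson(c³/6).

E[X] ≈ 54.473; in regime p = Θ(1/n^{1}) E[X] stays bounded (at the triangle threshold p ~ 1/n).


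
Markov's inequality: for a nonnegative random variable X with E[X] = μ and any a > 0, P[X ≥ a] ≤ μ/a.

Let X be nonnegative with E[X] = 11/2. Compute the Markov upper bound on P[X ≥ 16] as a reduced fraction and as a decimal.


μ = E[X] = 11/2, a = 16.
Markov: P[X ≥ 16] ≤ μ/a = (11/2)/16 = 11/32.
Numerically: ≈ 0.344.
(Since a = 16 > μ = 5.500, the bound 11/32 is < 1 and informative.)

P[X ≥ 16] ≤ 11/32 ≈ 0.344.


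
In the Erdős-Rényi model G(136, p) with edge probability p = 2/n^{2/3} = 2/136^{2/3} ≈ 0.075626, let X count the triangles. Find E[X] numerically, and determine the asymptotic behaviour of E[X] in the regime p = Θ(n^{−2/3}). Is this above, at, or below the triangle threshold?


Number of potential triangles: C(136, 3) = 410040.
Each occurs with probability p³ ≈ (0.075626)³ ≈ 4.3252595e-04.
By linearity: E[X] = C(136, 3)·p³ ≈ 410040 · 4.3252595e-04 ≈ 177.35294.
Since α = 2/3 < 1, p = c/n^{2/3} ≫ 1/n is above the triangle threshold p ~ 1/n. Asymptotically E[X] ~ (c³/6)·n^{3(1−α)} = (2³/6)·n^{1} → ∞; triangles are abundant w.h.p.

E[X] ≈ 177.35294; in regime p = Θ(1/n^{2/3}) E[X] diverges (above the triangle threshold p ~ 1/n).


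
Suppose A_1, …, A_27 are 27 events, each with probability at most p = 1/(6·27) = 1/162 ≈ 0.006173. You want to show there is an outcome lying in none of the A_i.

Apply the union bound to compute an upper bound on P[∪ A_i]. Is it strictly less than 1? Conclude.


Union bound: P[∪_{i=1}^{27} A_i] ≤ Σ_i P[A_i] ≤ 27·p = 27·(1/162) = 1/6.
Numerically: 1/6 ≈ 0.166667.
Is 1/6 < 1? YES.
Since P[∪ A_i] ≤ 1/6 < 1, the complement has P[∩ A_i^c] ≥ 1 − 1/6 = 5/6 > 0, so some outcome avoids every A_i.

27·p = 1/6 ≈ 0.166667; existence CERTIFIED by the union bound.


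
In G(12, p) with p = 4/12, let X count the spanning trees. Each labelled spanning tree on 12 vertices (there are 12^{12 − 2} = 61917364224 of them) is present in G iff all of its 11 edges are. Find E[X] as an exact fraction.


K_12 has 12^{12 − 2} = 61917364224 labelled spanning trees.
For each such spanning tree H, let X_H = 1 if all 11 edges of H are present in G. Then P[X_H = 1] = p^{11} = (1/3)^{11} = 1/177147.
Summing the indicators: E[X] = Σ_H E[X_H] = 61917364224 · p^{11} = 61917364224 · 1/177147 = 1048576/3.
Numerically: E[X] ≈ 3.495e+05.

E[X] = 61917364224 · (1/3)^{11} = 1048576/3 ≈ 3.495e+05.


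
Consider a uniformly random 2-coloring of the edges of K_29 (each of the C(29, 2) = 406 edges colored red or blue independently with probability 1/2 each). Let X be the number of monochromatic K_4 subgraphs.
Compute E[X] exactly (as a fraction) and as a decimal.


Let X = Σ_S X_S over the C(29, 4) = 23751 subsets S of size 4, where X_S = 1 if the K_4 on S is monochromatic.
For a fixed S, the K_4 on S has C(4, 2) = 6 edges. P[all 6 edges red] = (1/2)^6, and likewise for blue, so P[monochromatic] = 2·(1/2)^6 = 2^{1 − 6} = 1/32.
By linearity of expectation: E[X] = C(29, 4) · 2^{1 − 6} = 23751 · 1/32 = 23751/32.
Numerically: E[X] ≈ 742.21875.

E[X] = C(29,4)·2^(1−C(4,2)) = 23751/32 ≈ 742.21875.


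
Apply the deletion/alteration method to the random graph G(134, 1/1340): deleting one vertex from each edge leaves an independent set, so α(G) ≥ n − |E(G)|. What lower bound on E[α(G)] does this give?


E[|E(G)|] = C(134, 2)·p = 8911 · (1/1340) = 133/20.
E[α(G)] ≥ n − E[|E(G)|] = 134 − 133/20 = 2547/20.
Numerically: ≈ 127.3500.
(This is only a lower bound; the true E[α(G)] may be larger.)

E[α(G)] ≥ 2547/20 ≈ 127.3500.


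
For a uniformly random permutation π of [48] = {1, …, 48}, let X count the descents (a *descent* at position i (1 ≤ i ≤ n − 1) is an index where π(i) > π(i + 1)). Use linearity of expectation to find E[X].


Write X = Σ X_I over i = 1, …, 47, with X_I the indicator of one descent.
There are 47 indicators.
For each fixed i, the pair (π(i), π(i+1)) is a uniformly random ordered pair of distinct values from {1, …, 48}; by symmetry P[π(i) > π(i+1)] = 1/2.
By linearity: E[X] = 47 · (1/2) = (48 − 1) · (1/2) = 47/2 ≈ 23.500.

E[X] = 47/2 = 23.500.


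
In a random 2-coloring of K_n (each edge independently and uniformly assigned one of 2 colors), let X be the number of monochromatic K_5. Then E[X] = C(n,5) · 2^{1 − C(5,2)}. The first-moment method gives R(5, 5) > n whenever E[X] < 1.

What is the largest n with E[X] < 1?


We need C(n, 5) · 2^{1 − 10} < 1, i.e. C(n, 5) < 2^{10 − 1} = 512.
Check values of n near the boundary:
  n = 7: C(7, 5) = 21; 21 < 512? YES
  n = 8: C(8, 5) = 56; 56 < 512? YES
  n = 9: C(9, 5) = 126; 126 < 512? YES
  n = 10: C(10, 5) = 252; 252 < 512? YES
  n = 11: C(11, 5) = 462; 462 < 512? YES
  n = 12: C(12, 5) = 792; 792 < 512? NO
The largest n with C(n, 5) < 512 is n = 11 (where E[X] = 231/256 ≈ 0.9023). Hence R(5, 5) > 11, i.e. R(5, 5) ≥ 12.

Largest n = 11; hence R(5, 5) > 11.


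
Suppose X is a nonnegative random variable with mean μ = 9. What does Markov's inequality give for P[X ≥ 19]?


μ = E[X] = 9, a = 19.
Markov: P[X ≥ 19] ≤ μ/a = (9)/19 = 9/19.
Numerically: ≈ 0.473684.
(Since a = 19 > μ = 9.000000, the bound 9/19 is < 1 and informative.)

P[X ≥ 19] ≤ 9/19 ≈ 0.473684.


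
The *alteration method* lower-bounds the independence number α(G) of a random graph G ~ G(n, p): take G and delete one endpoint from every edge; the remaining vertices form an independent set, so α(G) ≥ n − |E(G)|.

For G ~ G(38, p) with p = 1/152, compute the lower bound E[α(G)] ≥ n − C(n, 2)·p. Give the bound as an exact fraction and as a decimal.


E[|E(G)|] = C(38, 2)·p = 703 · (1/152) = 37/8.
E[α(G)] ≥ n − E[|E(G)|] = 38 − 37/8 = 267/8.
Numerically: ≈ 33.37500.
(This is only a lower bound; the true E[α(G)] may be larger.)

E[α(G)] ≥ 267/8 ≈ 33.37500.


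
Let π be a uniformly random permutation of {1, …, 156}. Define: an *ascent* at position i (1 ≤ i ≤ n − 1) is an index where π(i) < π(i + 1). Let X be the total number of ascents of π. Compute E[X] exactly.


Write X = Σ X_I over i = 1, …, 155, with X_I the indicator of one ascent.
There are 155 indicators.
For each fixed i, the pair (π(i), π(i+1)) is a uniformly random ordered pair of distinct values from {1, …, 156}; by symmetry P[π(i) < π(i+1)] = 1/2.
By linearity: E[X] = 155 · (1/2) = (156 − 1) · (1/2) = 155/2 ≈ 77.500.

E[X] = 155/2 = 77.500.


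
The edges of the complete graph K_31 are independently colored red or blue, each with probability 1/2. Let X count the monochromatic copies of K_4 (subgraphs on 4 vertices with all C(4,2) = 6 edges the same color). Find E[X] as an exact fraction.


Let X = Σ_S X_S over the C(31, 4) = 31465 subsets S of size 4, where X_S = 1 if the K_4 on S is monochromatic.
For a fixed S, the K_4 on S has C(4, 2) = 6 edges. P[all 6 edges red] = (1/2)^6, and likewise for blue, so P[monochromatic] = 2·(1/2)^6 = 2^{1 − 6} = 1/32.
By linearity of expectation: E[X] = C(31, 4) · 2^{1 − 6} = 31465 · 1/32 = 31465/32.
Numerically: E[X] ≈ 983.28125.

E[X] = C(31,4)·2^(1−C(4,2)) = 31465/32 ≈ 983.28125.


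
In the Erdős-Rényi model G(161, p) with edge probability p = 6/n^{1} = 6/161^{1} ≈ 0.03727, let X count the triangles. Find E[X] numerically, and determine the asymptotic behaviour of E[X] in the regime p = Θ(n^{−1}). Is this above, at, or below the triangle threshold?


Number of potential triangles: C(161, 3) = 682640.
Each occurs with probability p³ ≈ (0.03727)³ ≈ 5.175784e-05.
By linearity: E[X] = C(161, 3)·p³ ≈ 682640 · 5.175784e-05 ≈ 35.3320.
Here α = 1, so p = 6/n is exactly at the triangle threshold p ~ 1/n. Asymptotically E[X] → c³/6 = 6³/6 = 36 ≈ 36.0000, a bounded constant. In this regime the triangle count is asymptotically Poisson(c³/6).

E[X] ≈ 35.3320; in regime p = Θ(1/n^{1}) E[X] stays bounded (at the triangle threshold p ~ 1/n).


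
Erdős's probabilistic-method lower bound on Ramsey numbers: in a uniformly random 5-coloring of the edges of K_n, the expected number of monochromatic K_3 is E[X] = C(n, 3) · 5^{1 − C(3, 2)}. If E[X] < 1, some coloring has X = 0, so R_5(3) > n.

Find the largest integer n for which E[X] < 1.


We need C(n, 3) · 5^{1 − 3} < 1, i.e. C(n, 3) < 5^{3 − 1} = 25.
Check values of n near the boundary:
  n = 4: C(4, 3) = 4; 4 < 25? YES
  n = 5: C(5, 3) = 10; 10 < 25? YES
  n = 6: C(6, 3) = 20; 20 < 25? YES
  n = 7: C(7, 3) = 35; 35 < 25? NO
  n = 8: C(8, 3) = 56; 56 < 25? NO
The largest n with C(n, 3) < 25 is n = 6 (where E[X] = 4/5 ≈ 0.800000). Hence R_5(3) > 6, i.e. R_5(3) ≥ 7.

Largest n = 6; hence R_5(3) > 6.


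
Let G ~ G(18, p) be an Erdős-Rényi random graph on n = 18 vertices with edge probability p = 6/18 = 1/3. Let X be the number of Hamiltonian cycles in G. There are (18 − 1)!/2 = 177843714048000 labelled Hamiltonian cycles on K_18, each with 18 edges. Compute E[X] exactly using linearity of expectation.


K_18 has (18 − 1)!/2 = 177843714048000 labelled Hamiltonian cycles.
For each such Hamiltonian cycle H, let X_H = 1 if all 18 edges of H are present in G. Then P[X_H = 1] = p^{18} = (1/3)^{18} = 1/387420489.
Summing the indicators: E[X] = Σ_H E[X_H] = 177843714048000 · p^{18} = 177843714048000 · 1/387420489 = 243955712000/531441.
Numerically: E[X] ≈ 4.59e+05.

E[X] = 177843714048000 · (1/3)^{18} = 243955712000/531441 ≈ 4.59e+05.
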